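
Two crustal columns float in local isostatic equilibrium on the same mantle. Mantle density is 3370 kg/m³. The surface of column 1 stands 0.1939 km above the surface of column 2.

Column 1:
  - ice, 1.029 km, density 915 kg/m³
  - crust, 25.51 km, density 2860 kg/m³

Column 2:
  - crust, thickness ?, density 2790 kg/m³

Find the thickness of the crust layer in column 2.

25.7 km

Take the compensation level at the base of the deeper column (depth z_c below the surface of column 1) and equate Σ ρ_i t_i down to z_c; mantle fills any gap and the z_c terms cancel.
Column 1: 1.029×915 + 25.51×2860 + (z_c − 26.539)×3370
Column 2: 0.1939×0 + x×2790 + (z_c − 0.1939 − 0 − x)×3370
The z_c×3370 term appears on both sides and cancels. Collect the known terms of each column as K = Σ(ρt)_known − 3370 × (depth of known layers): K_1 = 73900.135 − 3370×26.539 = −15536.295; K_2 = 0 − 3370×(0.1939 + 0) = −653.443.
Balance: K_1 = K_2 − x×(3370 − 2790), so x = (K_2 − K_1)/(3370 − 2790) = 14882.9/580 = 25.7 km.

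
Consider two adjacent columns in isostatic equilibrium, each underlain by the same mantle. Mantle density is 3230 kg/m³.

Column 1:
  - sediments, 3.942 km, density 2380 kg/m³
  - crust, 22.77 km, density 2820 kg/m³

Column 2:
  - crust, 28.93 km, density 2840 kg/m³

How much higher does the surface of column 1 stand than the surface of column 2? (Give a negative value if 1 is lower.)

For any compensation level in the mantle, the mantle terms cancel and isostasy reduces to e = (Σt_1 − Σt_2) − (Σ(ρt)_1 − Σ(ρt)_2) / ρ_m.
Σt_1 = 26.712 km; Σt_2 = 28.93 km; Σ(ρt)_1 = 73593.36; Σ(ρt)_2 = 82161.2 (in km·kg/m³).
e = (26.712 − 28.93) − (73593.36 − 82161.2) / 3230 = 0.435 km.

0.435 km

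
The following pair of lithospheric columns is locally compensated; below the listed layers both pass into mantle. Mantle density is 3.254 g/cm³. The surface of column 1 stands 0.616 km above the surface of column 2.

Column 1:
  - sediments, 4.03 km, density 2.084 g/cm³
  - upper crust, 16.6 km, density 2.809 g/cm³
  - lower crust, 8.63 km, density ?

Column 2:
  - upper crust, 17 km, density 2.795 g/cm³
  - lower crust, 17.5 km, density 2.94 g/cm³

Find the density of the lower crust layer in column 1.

2.88 g/cm³

Take the compensation level at the base of the deeper column (depth z_c below the surface of column 1) and equate Σ ρ_i t_i down to z_c; mantle fills any gap and the z_c terms cancel.
Column 1: 4.03×2.084 + 16.6×2.809 + 8.63×ρ + (z_c − 29.26)×3.254
Column 2: 0.616×0 + 17×2.795 + 17.5×2.94 + (z_c − 0.616 − 34.5)×3.254
The z_c×3.254 term appears on both sides and cancels. Collect the known terms of each column as K = Σ(ρt)_known − 3.254 × (depth of known layers): K_1 = 55.02792 − 3.254×29.26 = −40.18412; K_2 = 98.965 − 3.254×(0.616 + 34.5) = −15.302464.
Balance: K_1 + 8.63×ρ = K_2, so ρ = (K_2 − K_1)/8.63 = 24.8817/8.63 = 2.88 g/cm³.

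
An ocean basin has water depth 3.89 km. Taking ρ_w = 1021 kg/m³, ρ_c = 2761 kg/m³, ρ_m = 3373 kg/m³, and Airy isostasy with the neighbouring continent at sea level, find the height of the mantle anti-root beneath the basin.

11.1 km

Isostatic balance requires: replacing crust with seawater at the top is compensated by replacing crust with mantle at the base: d (ρ_c − ρ_w) = a (ρ_m − ρ_c).
a = d (ρ_c − ρ_w)/(ρ_m − ρ_c) = 3.89 km × 1740/612 = 11.1 km.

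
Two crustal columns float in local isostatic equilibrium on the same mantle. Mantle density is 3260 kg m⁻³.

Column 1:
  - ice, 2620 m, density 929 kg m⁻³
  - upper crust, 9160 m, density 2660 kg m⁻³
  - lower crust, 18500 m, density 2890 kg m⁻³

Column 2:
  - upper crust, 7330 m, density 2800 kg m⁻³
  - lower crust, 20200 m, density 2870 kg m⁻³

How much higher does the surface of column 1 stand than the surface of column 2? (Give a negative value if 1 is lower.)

For any compensation level in the mantle, the mantle terms cancel and isostasy reduces to e = (Σt_1 − Σt_2) − (Σ(ρt)_1 − Σ(ρt)_2) / ρ_m.
Σt_1 = 30280 m; Σt_2 = 27530 m; Σ(ρt)_1 = 80264580; Σ(ρt)_2 = 78498000 (in m·kg m⁻³).
e = (30280 − 27530) − (80264580 − 78498000) / 3260 = 2210 m.

2210 m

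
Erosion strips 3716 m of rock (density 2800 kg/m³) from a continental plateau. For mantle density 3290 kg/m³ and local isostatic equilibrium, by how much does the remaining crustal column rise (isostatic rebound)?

Unloading: uplift u = e ρ_c/ρ_m = 3716 m × 2800/3290 = 3160 m.

3160 m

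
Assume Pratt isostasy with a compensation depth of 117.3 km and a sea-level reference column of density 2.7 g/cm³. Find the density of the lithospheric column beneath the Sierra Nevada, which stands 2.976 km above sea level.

2.63 g/cm³

Pratt balance: ρ_ref D = ρ (D + h).
ρ = ρ_ref D/(D + h) = 2.7 × 117.3 km/(117.3 km + 2.976 km) = 2.63 g/cm³.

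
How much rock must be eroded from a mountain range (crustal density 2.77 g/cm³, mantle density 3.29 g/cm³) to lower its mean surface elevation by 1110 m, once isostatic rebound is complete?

7020 m

Net drop Δ = e − u = e − e ρ_c/ρ_m = e (ρ_m − ρ_c)/ρ_m.
e = Δ ρ_m/(ρ_m − ρ_c) = 1110 m × 3.29/0.52 = 7020 m.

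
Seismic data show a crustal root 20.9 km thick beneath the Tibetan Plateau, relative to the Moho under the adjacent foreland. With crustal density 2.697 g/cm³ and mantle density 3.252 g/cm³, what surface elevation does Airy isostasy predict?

4.3 km

By Archimedes' principle applied to the lithosphere: ρ_c h = (ρ_m − ρ_c) r.
h = r (ρ_m − ρ_c) / ρ_c = 20.9 km × (3.252 − 2.697) / 2.697 = 4.3 km.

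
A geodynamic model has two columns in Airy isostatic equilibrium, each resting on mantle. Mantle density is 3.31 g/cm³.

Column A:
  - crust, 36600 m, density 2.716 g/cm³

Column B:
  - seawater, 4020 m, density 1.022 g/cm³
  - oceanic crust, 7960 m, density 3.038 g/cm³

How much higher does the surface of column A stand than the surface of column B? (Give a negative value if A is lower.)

3140 m

For any compensation level in the mantle, the mantle terms cancel and isostasy reduces to e = (Σt_A − Σt_B) − (Σ(ρt)_A − Σ(ρt)_B) / ρ_m.
Σt_A = 36600 m; Σt_B = 11980 m; Σ(ρt)_A = 99405.6; Σ(ρt)_B = 28290.92 (in m·g/cm³).
e = (36600 − 11980) − (99405.6 − 28290.92) / 3.31 = 3140 m.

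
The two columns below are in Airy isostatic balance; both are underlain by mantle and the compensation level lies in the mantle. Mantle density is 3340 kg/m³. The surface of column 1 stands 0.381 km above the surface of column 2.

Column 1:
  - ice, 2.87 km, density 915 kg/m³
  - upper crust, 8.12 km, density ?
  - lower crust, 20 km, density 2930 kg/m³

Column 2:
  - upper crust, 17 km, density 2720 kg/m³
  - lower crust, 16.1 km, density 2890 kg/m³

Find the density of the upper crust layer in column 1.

2860 kg/m³

Take the compensation level at the base of the deeper column (depth z_c below the surface of column 1) and equate Σ ρ_i t_i down to z_c; mantle fills any gap and the z_c terms cancel.
Column 1: 2.87×915 + 8.12×ρ + 20×2930 + (z_c − 30.99)×3340
Column 2: 0.381×0 + 17×2720 + 16.1×2890 + (z_c − 0.381 − 33.1)×3340
The z_c×3340 term appears on both sides and cancels. Collect the known terms of each column as K = Σ(ρt)_known − 3340 × (depth of known layers): K_1 = 61226.05 − 3340×30.99 = −42280.55; K_2 = 92769 − 3340×(0.381 + 33.1) = −19057.54.
Balance: K_1 + 8.12×ρ = K_2, so ρ = (K_2 − K_1)/8.12 = 23223/8.12 = 2860 kg/m³.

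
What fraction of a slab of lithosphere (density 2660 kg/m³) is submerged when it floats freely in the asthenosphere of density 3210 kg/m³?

0.829

Submerged fraction = ρ_obj/ρ_fluid = 2660/3210 = 0.829.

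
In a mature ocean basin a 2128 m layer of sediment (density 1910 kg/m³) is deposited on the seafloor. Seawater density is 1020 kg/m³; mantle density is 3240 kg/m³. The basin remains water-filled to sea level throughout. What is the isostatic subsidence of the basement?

Submarine loading: the sediment displaces seawater, and the subsidence is in turn flooded, so s (ρ_m − ρ_w) = t (ρ_sed − ρ_w).
s = 2128 m × (1910 − 1020) / (3240 − 1020) = 853 m.

853 m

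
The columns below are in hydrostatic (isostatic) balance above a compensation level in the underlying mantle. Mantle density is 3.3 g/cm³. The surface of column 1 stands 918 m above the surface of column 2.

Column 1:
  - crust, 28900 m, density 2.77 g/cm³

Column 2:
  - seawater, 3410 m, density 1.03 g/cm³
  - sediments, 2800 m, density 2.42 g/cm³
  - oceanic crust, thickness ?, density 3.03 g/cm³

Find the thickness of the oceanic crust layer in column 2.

7710 m

Take the compensation level at the base of the deeper column (depth z_c below the surface of column 1) and equate Σ ρ_i t_i down to z_c; mantle fills any gap and the z_c terms cancel.
Column 1: 28900×2.77 + (z_c − 28900)×3.3
Column 2: 918×0 + 3410×1.03 + 2800×2.42 + x×3.03 + (z_c − 918 − 6210 − x)×3.3
The z_c×3.3 term appears on both sides and cancels. Collect the known terms of each column as K = Σ(ρt)_known − 3.3 × (depth of known layers): K_1 = 80053 − 3.3×28900 = −15317; K_2 = 10288.3 − 3.3×(918 + 6210) = −13234.1.
Balance: K_1 = K_2 − x×(3.3 − 3.03), so x = (K_2 − K_1)/(3.3 − 3.03) = 2082.9/0.27 = 7710 m.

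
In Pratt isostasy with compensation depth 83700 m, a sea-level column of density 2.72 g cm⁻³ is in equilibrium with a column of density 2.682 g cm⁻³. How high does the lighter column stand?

ρ_ref D = ρ (D + h) → h = D (ρ_ref − ρ)/ρ.
h = 83700 m × (2.72 − 2.682)/2.682 = 1190 m.

1190 m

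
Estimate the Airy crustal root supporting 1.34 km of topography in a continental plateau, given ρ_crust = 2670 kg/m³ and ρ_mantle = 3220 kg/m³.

For local isostatic compensation: the weight of the topography is balanced by the buoyancy of the root, ρ_c h = (ρ_m − ρ_c) r.
r = h · ρ_c / (ρ_m − ρ_c) = 1.34 km × 2670 / (3220 − 2670) = 6.51 km.

6.51 km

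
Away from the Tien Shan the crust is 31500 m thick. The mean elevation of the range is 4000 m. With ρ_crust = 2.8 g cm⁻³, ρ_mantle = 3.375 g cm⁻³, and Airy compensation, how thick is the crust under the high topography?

55000 m

Root depth r = h ρ_c / (ρ_m − ρ_c) = 4000 m × 2.8 / 0.575 = 19480 m.
Total thickness = T + h + r = 31500 m + 4000 m + 19480 m = 55000 m.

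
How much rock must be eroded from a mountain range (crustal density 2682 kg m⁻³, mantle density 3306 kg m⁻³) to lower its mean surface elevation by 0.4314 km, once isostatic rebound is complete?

Net drop Δ = e − u = e − e ρ_c/ρ_m = e (ρ_m − ρ_c)/ρ_m.
e = Δ ρ_m/(ρ_m − ρ_c) = 0.4314 km × 3306/624 = 2.29 km.

2.29 km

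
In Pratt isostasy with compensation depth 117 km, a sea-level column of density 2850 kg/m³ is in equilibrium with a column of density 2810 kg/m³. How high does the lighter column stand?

1.67 km

ρ_ref D = ρ (D + h) → h = D (ρ_ref − ρ)/ρ.
h = 117 km × (2850 − 2810)/2810 = 1.67 km.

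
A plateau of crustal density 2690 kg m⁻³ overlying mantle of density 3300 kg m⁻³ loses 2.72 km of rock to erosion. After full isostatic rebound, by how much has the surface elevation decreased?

0.503 km

Rebound u = e ρ_c/ρ_m = 2.72 km × 2690/3300 = 2.217 km.
Net surface drop = e − u = 2.72 km − 2.217 km = e (ρ_m − ρ_c)/ρ_m = 0.503 km.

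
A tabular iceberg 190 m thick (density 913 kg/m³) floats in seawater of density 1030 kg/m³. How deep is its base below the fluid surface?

168 m

Draft d = t ρ_obj/ρ_fluid = 190 m × 913/1030 = 168 m.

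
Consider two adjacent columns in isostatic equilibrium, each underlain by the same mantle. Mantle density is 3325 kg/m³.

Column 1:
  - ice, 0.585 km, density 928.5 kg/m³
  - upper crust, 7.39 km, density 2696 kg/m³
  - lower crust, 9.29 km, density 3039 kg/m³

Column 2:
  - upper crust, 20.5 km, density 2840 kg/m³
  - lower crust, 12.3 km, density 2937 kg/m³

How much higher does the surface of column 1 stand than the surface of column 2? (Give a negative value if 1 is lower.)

−1.81 km

For any compensation level in the mantle, the mantle terms cancel and isostasy reduces to e = (Σt_1 − Σt_2) − (Σ(ρt)_1 − Σ(ρt)_2) / ρ_m.
Σt_1 = 17.265 km; Σt_2 = 32.8 km; Σ(ρt)_1 = 48698.9225; Σ(ρt)_2 = 94345.1 (in km·kg/m³).
e = (17.265 − 32.8) − (48698.9225 − 94345.1) / 3325 = −1.81 km.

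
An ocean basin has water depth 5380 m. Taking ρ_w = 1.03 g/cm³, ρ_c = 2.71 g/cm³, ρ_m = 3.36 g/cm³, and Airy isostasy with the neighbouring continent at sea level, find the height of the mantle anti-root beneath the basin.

13900 m

By Archimedes' principle applied to the lithosphere: replacing crust with seawater at the top is compensated by replacing crust with mantle at the base: d (ρ_c − ρ_w) = a (ρ_m − ρ_c).
a = d (ρ_c − ρ_w)/(ρ_m − ρ_c) = 5380 m × 1.68/0.65 = 13900 m.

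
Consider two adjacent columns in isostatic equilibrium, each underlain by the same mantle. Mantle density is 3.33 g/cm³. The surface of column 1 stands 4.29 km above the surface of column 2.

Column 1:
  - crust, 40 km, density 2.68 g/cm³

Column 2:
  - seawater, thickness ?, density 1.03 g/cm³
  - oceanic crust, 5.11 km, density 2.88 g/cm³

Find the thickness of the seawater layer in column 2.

Take the compensation level at the base of the deeper column (depth z_c below the surface of column 1) and equate Σ ρ_i t_i down to z_c; mantle fills any gap and the z_c terms cancel.
Column 1: 40×2.68 + (z_c − 40)×3.33
Column 2: 4.29×0 + x×1.03 + 5.11×2.88 + (z_c − 4.29 − 5.11 − x)×3.33
The z_c×3.33 term appears on both sides and cancels. Collect the known terms of each column as K = Σ(ρt)_known − 3.33 × (depth of known layers): K_1 = 107.2 − 3.33×40 = −26; K_2 = 14.7168 − 3.33×(4.29 + 5.11) = −16.5852.
Balance: K_1 = K_2 − x×(3.33 − 1.03), so x = (K_2 − K_1)/(3.33 − 1.03) = 9.4148/2.3 = 4.09 km.

4.09 km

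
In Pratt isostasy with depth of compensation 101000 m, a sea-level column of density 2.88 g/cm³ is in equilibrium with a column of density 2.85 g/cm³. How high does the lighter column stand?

1060 m

ρ_ref D = ρ (D + h) → h = D (ρ_ref − ρ)/ρ.
h = 101000 m × (2.88 − 2.85)/2.85 = 1060 m.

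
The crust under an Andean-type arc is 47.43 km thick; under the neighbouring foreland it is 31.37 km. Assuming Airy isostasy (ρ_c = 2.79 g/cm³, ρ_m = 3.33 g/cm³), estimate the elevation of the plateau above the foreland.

Excess crust Δ = 47.43 km − 31.37 km = 16.06 km, split between elevation h and root r with h + r = Δ.
Airy balance ρ_c h = (ρ_m − ρ_c) r gives r = h ρ_c/(ρ_m − ρ_c), so h (1 + ρ_c/(ρ_m − ρ_c)) = Δ, i.e. h = Δ (ρ_m − ρ_c)/ρ_m.
h = 16.06 km × 0.54/3.33 = 2.6 km.

2.6 km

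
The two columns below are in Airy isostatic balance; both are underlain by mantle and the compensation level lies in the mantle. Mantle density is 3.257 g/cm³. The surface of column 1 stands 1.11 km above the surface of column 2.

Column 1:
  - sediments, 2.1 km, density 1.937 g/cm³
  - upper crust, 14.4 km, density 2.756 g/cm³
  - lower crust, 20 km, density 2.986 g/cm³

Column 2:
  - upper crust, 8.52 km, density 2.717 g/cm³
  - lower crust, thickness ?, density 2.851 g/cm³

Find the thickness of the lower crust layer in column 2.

Take the compensation level at the base of the deeper column (depth z_c below the surface of column 1) and equate Σ ρ_i t_i down to z_c; mantle fills any gap and the z_c terms cancel.
Column 1: 2.1×1.937 + 14.4×2.756 + 20×2.986 + (z_c − 36.5)×3.257
Column 2: 1.11×0 + 8.52×2.717 + x×2.851 + (z_c − 1.11 − 8.52 − x)×3.257
The z_c×3.257 term appears on both sides and cancels. Collect the known terms of each column as K = Σ(ρt)_known − 3.257 × (depth of known layers): K_1 = 103.4741 − 3.257×36.5 = −15.4064; K_2 = 23.14884 − 3.257×(1.11 + 8.52) = −8.21607.
Balance: K_1 = K_2 − x×(3.257 − 2.851), so x = (K_2 − K_1)/(3.257 − 2.851) = 7.19033/0.406 = 17.7 km.

17.7 km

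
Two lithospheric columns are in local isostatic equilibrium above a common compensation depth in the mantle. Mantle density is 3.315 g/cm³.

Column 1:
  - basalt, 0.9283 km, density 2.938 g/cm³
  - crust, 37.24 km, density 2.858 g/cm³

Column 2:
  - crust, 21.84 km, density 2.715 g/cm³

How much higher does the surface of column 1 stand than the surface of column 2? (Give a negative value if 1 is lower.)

1.29 km

For any compensation level in the mantle, the mantle terms cancel and isostasy reduces to e = (Σt_1 − Σt_2) − (Σ(ρt)_1 − Σ(ρt)_2) / ρ_m.
Σt_1 = 38.1683 km; Σt_2 = 21.84 km; Σ(ρt)_1 = 109.159265; Σ(ρt)_2 = 59.2956 (in km·g/cm³).
e = (38.1683 − 21.84) − (109.159265 − 59.2956) / 3.315 = 1.29 km.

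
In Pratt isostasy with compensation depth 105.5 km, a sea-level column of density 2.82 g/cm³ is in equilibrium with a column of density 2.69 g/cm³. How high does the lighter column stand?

5.1 km

ρ_ref D = ρ (D + h) → h = D (ρ_ref − ρ)/ρ.
h = 105.5 km × (2.82 − 2.69)/2.69 = 5.1 km.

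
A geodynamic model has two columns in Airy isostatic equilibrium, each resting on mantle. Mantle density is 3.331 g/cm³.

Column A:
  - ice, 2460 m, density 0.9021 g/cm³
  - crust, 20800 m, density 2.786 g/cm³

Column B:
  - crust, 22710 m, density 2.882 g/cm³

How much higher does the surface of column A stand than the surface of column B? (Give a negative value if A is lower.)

For any compensation level in the mantle, the mantle terms cancel and isostasy reduces to e = (Σt_A − Σt_B) − (Σ(ρt)_A − Σ(ρt)_B) / ρ_m.
Σt_A = 23260 m; Σt_B = 22710 m; Σ(ρt)_A = 60167.966; Σ(ρt)_B = 65450.22 (in m·g/cm³).
e = (23260 − 22710) − (60167.966 − 65450.22) / 3.331 = 2140 m.

2140 m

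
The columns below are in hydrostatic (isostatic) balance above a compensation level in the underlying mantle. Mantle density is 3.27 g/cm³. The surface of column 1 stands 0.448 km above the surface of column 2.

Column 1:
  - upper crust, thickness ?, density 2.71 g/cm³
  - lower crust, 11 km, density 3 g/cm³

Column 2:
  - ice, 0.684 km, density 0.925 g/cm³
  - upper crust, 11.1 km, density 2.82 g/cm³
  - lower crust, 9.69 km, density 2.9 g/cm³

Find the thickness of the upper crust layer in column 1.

15.5 km

Take the compensation level at the base of the deeper column (depth z_c below the surface of column 1) and equate Σ ρ_i t_i down to z_c; mantle fills any gap and the z_c terms cancel.
Column 1: x×2.71 + 11×3 + (z_c − 11 − x)×3.27
Column 2: 0.448×0 + 0.684×0.925 + 11.1×2.82 + 9.69×2.9 + (z_c − 0.448 − 21.474)×3.27
The z_c×3.27 term appears on both sides and cancels. Collect the known terms of each column as K = Σ(ρt)_known − 3.27 × (depth of known layers): K_1 = 33 − 3.27×11 = −2.97; K_2 = 60.0357 − 3.27×(0.448 + 21.474) = −11.64924.
Balance: K_1 − x×(3.27 − 2.71) = K_2, so x = (K_1 − K_2)/(3.27 − 2.71) = 8.67924/0.56 = 15.5 km.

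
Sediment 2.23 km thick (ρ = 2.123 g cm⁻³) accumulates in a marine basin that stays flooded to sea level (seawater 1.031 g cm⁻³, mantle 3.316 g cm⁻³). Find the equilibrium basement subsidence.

1.07 km

Submarine loading: the sediment displaces seawater, and the subsidence is in turn flooded, so s (ρ_m − ρ_w) = t (ρ_sed − ρ_w).
s = 2.23 km × (2.123 − 1.031) / (3.316 − 1.031) = 1.07 km.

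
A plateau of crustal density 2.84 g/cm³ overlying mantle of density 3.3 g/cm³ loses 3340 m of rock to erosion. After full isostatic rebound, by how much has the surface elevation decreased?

Rebound u = e ρ_c/ρ_m = 3340 m × 2.84/3.3 = 2874 m.
Net surface drop = e − u = 3340 m − 2874 m = e (ρ_m − ρ_c)/ρ_m = 466 m.

466 m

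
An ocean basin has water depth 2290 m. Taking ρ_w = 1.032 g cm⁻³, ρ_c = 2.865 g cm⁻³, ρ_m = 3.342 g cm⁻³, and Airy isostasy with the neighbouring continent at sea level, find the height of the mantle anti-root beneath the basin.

Balancing pressure at the compensation depth: replacing crust with seawater at the top is compensated by replacing crust with mantle at the base: d (ρ_c − ρ_w) = a (ρ_m − ρ_c).
a = d (ρ_c − ρ_w)/(ρ_m − ρ_c) = 2290 m × 1.833/0.477 = 8800 m.

8800 m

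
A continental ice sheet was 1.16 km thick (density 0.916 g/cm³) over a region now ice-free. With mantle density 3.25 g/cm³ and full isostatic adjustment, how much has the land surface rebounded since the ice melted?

0.327 km

Removing the load lets mantle flow back in; uplift u satisfies ρ_ice t = ρ_m u.
u = t ρ_ice/ρ_m = 1.16 km × 0.916/3.25 = 0.327 km.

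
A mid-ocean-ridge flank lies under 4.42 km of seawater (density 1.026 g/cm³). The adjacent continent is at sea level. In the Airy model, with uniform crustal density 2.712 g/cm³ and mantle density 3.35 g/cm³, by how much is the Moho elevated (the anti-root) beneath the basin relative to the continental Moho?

11.7 km

In Airy isostatic equilibrium: replacing crust with seawater at the top is compensated by replacing crust with mantle at the base: d (ρ_c − ρ_w) = a (ρ_m − ρ_c).
a = d (ρ_c − ρ_w)/(ρ_m − ρ_c) = 4.42 km × 1.686/0.638 = 11.7 km.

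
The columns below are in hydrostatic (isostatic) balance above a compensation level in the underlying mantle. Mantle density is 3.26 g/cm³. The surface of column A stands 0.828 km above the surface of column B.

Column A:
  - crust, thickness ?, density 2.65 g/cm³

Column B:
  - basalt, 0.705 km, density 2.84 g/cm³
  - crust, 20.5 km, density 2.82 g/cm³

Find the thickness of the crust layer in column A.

Take the compensation level at the base of the deeper column (depth z_c below the surface of column A) and equate Σ ρ_i t_i down to z_c; mantle fills any gap and the z_c terms cancel.
Column A: x×2.65 + (z_c − 0 − x)×3.26
Column B: 0.828×0 + 0.705×2.84 + 20.5×2.82 + (z_c − 0.828 − 21.205)×3.26
The z_c×3.26 term appears on both sides and cancels. Collect the known terms of each column as K = Σ(ρt)_known − 3.26 × (depth of known layers): K_A = 0 − 3.26×0 = 0; K_B = 59.8122 − 3.26×(0.828 + 21.205) = −12.01538.
Balance: K_A − x×(3.26 − 2.65) = K_B, so x = (K_A − K_B)/(3.26 − 2.65) = 12.0154/0.61 = 19.7 km.

19.7 km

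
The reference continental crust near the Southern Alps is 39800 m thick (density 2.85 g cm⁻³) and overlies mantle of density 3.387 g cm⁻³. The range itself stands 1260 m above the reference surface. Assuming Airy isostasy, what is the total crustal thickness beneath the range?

Root depth r = h ρ_c / (ρ_m − ρ_c) = 1260 m × 2.85 / 0.537 = 6687 m.
Total thickness = T + h + r = 39800 m + 1260 m + 6687 m = 47700 m.

47700 m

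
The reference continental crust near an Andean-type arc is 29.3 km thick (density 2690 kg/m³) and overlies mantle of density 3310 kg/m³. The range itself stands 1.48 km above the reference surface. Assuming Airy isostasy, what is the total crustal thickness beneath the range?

Root depth r = h ρ_c / (ρ_m − ρ_c) = 1.48 km × 2690 / 620 = 6.421 km.
Total thickness = T + h + r = 29.3 km + 1.48 km + 6.421 km = 37.2 km.

37.2 km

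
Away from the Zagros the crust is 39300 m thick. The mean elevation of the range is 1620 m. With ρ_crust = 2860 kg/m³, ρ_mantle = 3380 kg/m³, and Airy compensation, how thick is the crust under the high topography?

Root depth r = h ρ_c / (ρ_m − ρ_c) = 1620 m × 2860 / 520 = 8910 m.
Total thickness = T + h + r = 39300 m + 1620 m + 8910 m = 49800 m.

49800 m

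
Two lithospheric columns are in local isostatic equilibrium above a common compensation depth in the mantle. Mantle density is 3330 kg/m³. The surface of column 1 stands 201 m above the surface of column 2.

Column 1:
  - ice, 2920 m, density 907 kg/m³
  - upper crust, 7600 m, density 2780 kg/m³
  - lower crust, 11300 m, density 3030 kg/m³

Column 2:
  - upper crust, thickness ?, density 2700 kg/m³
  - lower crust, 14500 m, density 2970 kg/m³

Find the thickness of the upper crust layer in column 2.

13900 m

Take the compensation level at the base of the deeper column (depth z_c below the surface of column 1) and equate Σ ρ_i t_i down to z_c; mantle fills any gap and the z_c terms cancel.
Column 1: 2920×907 + 7600×2780 + 11300×3030 + (z_c − 21820)×3330
Column 2: 201×0 + x×2700 + 14500×2970 + (z_c − 201 − 14500 − x)×3330
The z_c×3330 term appears on both sides and cancels. Collect the known terms of each column as K = Σ(ρt)_known − 3330 × (depth of known layers): K_1 = 58015440 − 3330×21820 = −14645160; K_2 = 43065000 − 3330×(201 + 14500) = −5889330.
Balance: K_1 = K_2 − x×(3330 − 2700), so x = (K_2 − K_1)/(3330 − 2700) = 8755830/630 = 13900 m.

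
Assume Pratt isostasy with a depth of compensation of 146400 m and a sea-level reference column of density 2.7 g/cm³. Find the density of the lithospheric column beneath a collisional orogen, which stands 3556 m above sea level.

Pratt balance: ρ_ref D = ρ (D + h).
ρ = ρ_ref D/(D + h) = 2.7 × 146400 m/(146400 m + 3556 m) = 2.64 g/cm³.

2.64 g/cm³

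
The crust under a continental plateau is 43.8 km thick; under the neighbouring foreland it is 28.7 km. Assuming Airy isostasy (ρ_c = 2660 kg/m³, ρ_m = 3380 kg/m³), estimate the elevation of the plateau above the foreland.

Excess crust Δ = 43.8 km − 28.7 km = 15.1 km, split between elevation h and root r with h + r = Δ.
Airy balance ρ_c h = (ρ_m − ρ_c) r gives r = h ρ_c/(ρ_m − ρ_c), so h (1 + ρ_c/(ρ_m − ρ_c)) = Δ, i.e. h = Δ (ρ_m − ρ_c)/ρ_m.
h = 15.1 km × 720/3380 = 3.22 km.

3.22 km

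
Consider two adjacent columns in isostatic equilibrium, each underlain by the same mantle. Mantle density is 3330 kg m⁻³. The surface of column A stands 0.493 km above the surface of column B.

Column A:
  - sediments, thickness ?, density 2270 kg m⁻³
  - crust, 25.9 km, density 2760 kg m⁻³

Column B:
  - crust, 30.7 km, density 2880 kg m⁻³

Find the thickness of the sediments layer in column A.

0.654 km

Take the compensation level at the base of the deeper column (depth z_c below the surface of column A) and equate Σ ρ_i t_i down to z_c; mantle fills any gap and the z_c terms cancel.
Column A: x×2270 + 25.9×2760 + (z_c − 25.9 − x)×3330
Column B: 0.493×0 + 30.7×2880 + (z_c − 0.493 − 30.7)×3330
The z_c×3330 term appears on both sides and cancels. Collect the known terms of each column as K = Σ(ρt)_known − 3330 × (depth of known layers): K_A = 71484 − 3330×25.9 = −14763; K_B = 88416 − 3330×(0.493 + 30.7) = −15456.69.
Balance: K_A − x×(3330 − 2270) = K_B, so x = (K_A − K_B)/(3330 − 2270) = 693.69/1060 = 0.654 km.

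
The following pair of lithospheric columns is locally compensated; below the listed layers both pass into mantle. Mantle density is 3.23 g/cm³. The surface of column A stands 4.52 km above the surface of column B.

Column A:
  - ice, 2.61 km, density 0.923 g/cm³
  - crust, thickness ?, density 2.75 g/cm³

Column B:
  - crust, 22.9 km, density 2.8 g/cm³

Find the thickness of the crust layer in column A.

38.4 km

Take the compensation level at the base of the deeper column (depth z_c below the surface of column A) and equate Σ ρ_i t_i down to z_c; mantle fills any gap and the z_c terms cancel.
Column A: 2.61×0.923 + x×2.75 + (z_c − 2.61 − x)×3.23
Column B: 4.52×0 + 22.9×2.8 + (z_c − 4.52 − 22.9)×3.23
The z_c×3.23 term appears on both sides and cancels. Collect the known terms of each column as K = Σ(ρt)_known − 3.23 × (depth of known layers): K_A = 2.40903 − 3.23×2.61 = −6.02127; K_B = 64.12 − 3.23×(4.52 + 22.9) = −24.4466.
Balance: K_A − x×(3.23 − 2.75) = K_B, so x = (K_A − K_B)/(3.23 − 2.75) = 18.4253/0.48 = 38.4 km.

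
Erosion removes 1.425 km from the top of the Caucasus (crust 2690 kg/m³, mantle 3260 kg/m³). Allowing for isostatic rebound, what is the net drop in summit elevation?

0.249 km

Rebound u = e ρ_c/ρ_m = 1.425 km × 2690/3260 = 1.176 km.
Net surface drop = e − u = 1.425 km − 1.176 km = e (ρ_m − ρ_c)/ρ_m = 0.249 km.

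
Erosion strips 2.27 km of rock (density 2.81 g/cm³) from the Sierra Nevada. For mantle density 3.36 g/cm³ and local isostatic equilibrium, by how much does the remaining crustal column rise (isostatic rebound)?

Unloading: uplift u = e ρ_c/ρ_m = 2.27 km × 2.81/3.36 = 1.9 km.

1.9 km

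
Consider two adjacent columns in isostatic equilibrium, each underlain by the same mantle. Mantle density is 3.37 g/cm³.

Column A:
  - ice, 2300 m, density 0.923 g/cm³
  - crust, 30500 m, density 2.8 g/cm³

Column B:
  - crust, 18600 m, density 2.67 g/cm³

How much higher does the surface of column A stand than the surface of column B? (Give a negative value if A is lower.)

2970 m

For any compensation level in the mantle, the mantle terms cancel and isostasy reduces to e = (Σt_A − Σt_B) − (Σ(ρt)_A − Σ(ρt)_B) / ρ_m.
Σt_A = 32800 m; Σt_B = 18600 m; Σ(ρt)_A = 87522.9; Σ(ρt)_B = 49662 (in m·g/cm³).
e = (32800 − 18600) − (87522.9 − 49662) / 3.37 = 2970 m.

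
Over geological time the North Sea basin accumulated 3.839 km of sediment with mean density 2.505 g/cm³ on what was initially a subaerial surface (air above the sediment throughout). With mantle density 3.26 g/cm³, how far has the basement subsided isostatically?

2.95 km

Subaerial load: s = t ρ_sed / ρ_m = 3.839 km × 2.505/3.26 = 2.95 km.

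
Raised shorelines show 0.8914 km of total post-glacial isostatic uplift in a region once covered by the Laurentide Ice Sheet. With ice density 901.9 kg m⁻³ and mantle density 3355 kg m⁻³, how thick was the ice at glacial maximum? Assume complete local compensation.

u = t ρ_ice/ρ_m → t = u ρ_m/ρ_ice = 0.8914 km × 3355/901.9 = 3.32 km.

3.32 km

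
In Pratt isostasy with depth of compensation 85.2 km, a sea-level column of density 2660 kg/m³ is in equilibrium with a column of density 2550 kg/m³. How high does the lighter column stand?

ρ_ref D = ρ (D + h) → h = D (ρ_ref − ρ)/ρ.
h = 85.2 km × (2660 − 2550)/2550 = 3.68 km.

3.68 km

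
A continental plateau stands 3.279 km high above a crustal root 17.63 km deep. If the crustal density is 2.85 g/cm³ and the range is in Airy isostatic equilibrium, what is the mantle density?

3.38 g/cm³

Airy balance: ρ_c h = (ρ_m − ρ_c) r → ρ_m = ρ_c (1 + h/r).
ρ_m = 2.85 × (1 + 3.279 km/17.63 km) = 3.38 g/cm³.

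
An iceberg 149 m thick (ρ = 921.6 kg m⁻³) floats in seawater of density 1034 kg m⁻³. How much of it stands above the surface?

Floating equilibrium: submerged depth d = t ρ_obj/ρ_fluid = 149 m × 921.6/1034 = 132.8 m.
Freeboard = t − d = 149 m − 132.8 m = 16.2 m.

16.2 m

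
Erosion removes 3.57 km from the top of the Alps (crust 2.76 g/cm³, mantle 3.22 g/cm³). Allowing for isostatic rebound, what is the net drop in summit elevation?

0.51 km

Rebound u = e ρ_c/ρ_m = 3.57 km × 2.76/3.22 = 3.06 km.
Net surface drop = e − u = 3.57 km − 3.06 km = e (ρ_m − ρ_c)/ρ_m = 0.51 km.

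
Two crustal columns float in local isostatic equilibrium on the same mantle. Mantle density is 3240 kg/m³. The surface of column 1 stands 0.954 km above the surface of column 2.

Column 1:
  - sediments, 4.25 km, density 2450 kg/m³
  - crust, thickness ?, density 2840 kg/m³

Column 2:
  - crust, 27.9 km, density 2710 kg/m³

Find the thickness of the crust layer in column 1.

36.3 km

Take the compensation level at the base of the deeper column (depth z_c below the surface of column 1) and equate Σ ρ_i t_i down to z_c; mantle fills any gap and the z_c terms cancel.
Column 1: 4.25×2450 + x×2840 + (z_c − 4.25 − x)×3240
Column 2: 0.954×0 + 27.9×2710 + (z_c − 0.954 − 27.9)×3240
The z_c×3240 term appears on both sides and cancels. Collect the known terms of each column as K = Σ(ρt)_known − 3240 × (depth of known layers): K_1 = 10412.5 − 3240×4.25 = −3357.5; K_2 = 75609 − 3240×(0.954 + 27.9) = −17877.96.
Balance: K_1 − x×(3240 − 2840) = K_2, so x = (K_1 − K_2)/(3240 − 2840) = 14520.5/400 = 36.3 km.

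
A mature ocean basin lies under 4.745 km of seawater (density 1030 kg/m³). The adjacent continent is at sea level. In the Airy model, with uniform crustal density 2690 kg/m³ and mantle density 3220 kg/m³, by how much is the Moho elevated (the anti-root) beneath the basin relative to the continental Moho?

Equating mass per unit area of the two columns: replacing crust with seawater at the top is compensated by replacing crust with mantle at the base: d (ρ_c − ρ_w) = a (ρ_m − ρ_c).
a = d (ρ_c − ρ_w)/(ρ_m − ρ_c) = 4.745 km × 1660/530 = 14.9 km.

14.9 km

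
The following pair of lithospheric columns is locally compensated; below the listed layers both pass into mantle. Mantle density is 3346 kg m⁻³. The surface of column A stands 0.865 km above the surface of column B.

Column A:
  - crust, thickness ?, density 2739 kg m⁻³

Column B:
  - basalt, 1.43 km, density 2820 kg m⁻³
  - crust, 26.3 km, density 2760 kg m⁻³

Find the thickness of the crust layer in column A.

31.4 km

Take the compensation level at the base of the deeper column (depth z_c below the surface of column A) and equate Σ ρ_i t_i down to z_c; mantle fills any gap and the z_c terms cancel.
Column A: x×2739 + (z_c − 0 − x)×3346
Column B: 0.865×0 + 1.43×2820 + 26.3×2760 + (z_c − 0.865 − 27.73)×3346
The z_c×3346 term appears on both sides and cancels. Collect the known terms of each column as K = Σ(ρt)_known − 3346 × (depth of known layers): K_A = 0 − 3346×0 = 0; K_B = 76620.6 − 3346×(0.865 + 27.73) = −19058.27.
Balance: K_A − x×(3346 − 2739) = K_B, so x = (K_A − K_B)/(3346 − 2739) = 19058.3/607 = 31.4 km.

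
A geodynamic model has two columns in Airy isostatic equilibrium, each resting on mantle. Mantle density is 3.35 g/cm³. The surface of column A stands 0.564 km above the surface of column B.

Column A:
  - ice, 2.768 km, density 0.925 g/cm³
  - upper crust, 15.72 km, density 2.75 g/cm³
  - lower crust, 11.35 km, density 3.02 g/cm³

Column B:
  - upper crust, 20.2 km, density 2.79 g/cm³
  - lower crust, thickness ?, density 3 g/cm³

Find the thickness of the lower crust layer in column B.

19.1 km

Take the compensation level at the base of the deeper column (depth z_c below the surface of column A) and equate Σ ρ_i t_i down to z_c; mantle fills any gap and the z_c terms cancel.
Column A: 2.768×0.925 + 15.72×2.75 + 11.35×3.02 + (z_c − 29.838)×3.35
Column B: 0.564×0 + 20.2×2.79 + x×3 + (z_c − 0.564 − 20.2 − x)×3.35
The z_c×3.35 term appears on both sides and cancels. Collect the known terms of each column as K = Σ(ρt)_known − 3.35 × (depth of known layers): K_A = 80.0674 − 3.35×29.838 = −19.8899; K_B = 56.358 − 3.35×(0.564 + 20.2) = −13.2014.
Balance: K_A = K_B − x×(3.35 − 3), so x = (K_B − K_A)/(3.35 − 3) = 6.6885/0.35 = 19.1 km.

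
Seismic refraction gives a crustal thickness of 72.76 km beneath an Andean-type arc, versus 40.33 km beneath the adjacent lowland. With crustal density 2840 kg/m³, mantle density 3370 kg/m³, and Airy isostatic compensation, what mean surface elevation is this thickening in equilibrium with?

5.1 km

Excess crust Δ = 72.76 km − 40.33 km = 32.43 km, split between elevation h and root r with h + r = Δ.
Airy balance ρ_c h = (ρ_m − ρ_c) r gives r = h ρ_c/(ρ_m − ρ_c), so h (1 + ρ_c/(ρ_m − ρ_c)) = Δ, i.e. h = Δ (ρ_m − ρ_c)/ρ_m.
h = 32.43 km × 530/3370 = 5.1 km.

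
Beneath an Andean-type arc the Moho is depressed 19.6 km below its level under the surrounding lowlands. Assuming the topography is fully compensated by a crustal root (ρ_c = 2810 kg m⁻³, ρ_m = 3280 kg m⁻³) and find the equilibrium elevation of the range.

3.28 km

For local isostatic compensation: ρ_c h = (ρ_m − ρ_c) r.
h = r (ρ_m − ρ_c) / ρ_c = 19.6 km × (3280 − 2810) / 2810 = 3.28 km.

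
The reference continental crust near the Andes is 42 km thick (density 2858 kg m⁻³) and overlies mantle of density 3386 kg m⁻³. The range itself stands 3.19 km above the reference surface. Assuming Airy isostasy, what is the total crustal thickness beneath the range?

Root depth r = h ρ_c / (ρ_m − ρ_c) = 3.19 km × 2858 / 528 = 17.27 km.
Total thickness = T + h + r = 42 km + 3.19 km + 17.27 km = 62.5 km.

62.5 km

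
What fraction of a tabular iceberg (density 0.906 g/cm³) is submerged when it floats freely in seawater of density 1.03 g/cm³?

0.88

Submerged fraction = ρ_obj/ρ_fluid = 0.906/1.03 = 0.88.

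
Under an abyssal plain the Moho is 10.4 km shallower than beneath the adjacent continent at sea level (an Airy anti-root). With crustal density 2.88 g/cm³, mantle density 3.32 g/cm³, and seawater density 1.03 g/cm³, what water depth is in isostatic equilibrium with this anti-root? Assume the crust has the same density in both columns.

2.47 km

Replacing a thickness d of crust by seawater at the top must be balanced by replacing crust with mantle at the base: d (ρ_c − ρ_w) = a (ρ_m − ρ_c).
d = a (ρ_m − ρ_c)/(ρ_c − ρ_w) = 10.4 km × 0.44/1.85 = 2.47 km.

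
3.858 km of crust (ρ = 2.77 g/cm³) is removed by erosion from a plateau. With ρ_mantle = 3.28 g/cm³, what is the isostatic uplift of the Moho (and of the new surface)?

3.26 km

Unloading: uplift u = e ρ_c/ρ_m = 3.858 km × 2.77/3.28 = 3.26 km.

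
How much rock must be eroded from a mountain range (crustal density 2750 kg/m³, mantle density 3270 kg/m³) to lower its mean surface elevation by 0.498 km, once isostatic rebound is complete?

3.13 km

Net drop Δ = e − u = e − e ρ_c/ρ_m = e (ρ_m − ρ_c)/ρ_m.
e = Δ ρ_m/(ρ_m − ρ_c) = 0.498 km × 3270/520 = 3.13 km.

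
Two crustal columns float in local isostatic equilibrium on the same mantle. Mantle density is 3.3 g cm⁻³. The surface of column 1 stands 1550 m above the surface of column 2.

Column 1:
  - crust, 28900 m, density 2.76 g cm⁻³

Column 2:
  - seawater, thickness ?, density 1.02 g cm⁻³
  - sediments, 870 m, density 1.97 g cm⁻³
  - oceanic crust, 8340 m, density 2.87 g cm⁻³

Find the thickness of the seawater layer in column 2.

2520 m

Take the compensation level at the base of the deeper column (depth z_c below the surface of column 1) and equate Σ ρ_i t_i down to z_c; mantle fills any gap and the z_c terms cancel.
Column 1: 28900×2.76 + (z_c − 28900)×3.3
Column 2: 1550×0 + x×1.02 + 870×1.97 + 8340×2.87 + (z_c − 1550 − 9210 − x)×3.3
The z_c×3.3 term appears on both sides and cancels. Collect the known terms of each column as K = Σ(ρt)_known − 3.3 × (depth of known layers): K_1 = 79764 − 3.3×28900 = −15606; K_2 = 25649.7 − 3.3×(1550 + 9210) = −9858.3.
Balance: K_1 = K_2 − x×(3.3 − 1.02), so x = (K_2 − K_1)/(3.3 − 1.02) = 5747.7/2.28 = 2520 m.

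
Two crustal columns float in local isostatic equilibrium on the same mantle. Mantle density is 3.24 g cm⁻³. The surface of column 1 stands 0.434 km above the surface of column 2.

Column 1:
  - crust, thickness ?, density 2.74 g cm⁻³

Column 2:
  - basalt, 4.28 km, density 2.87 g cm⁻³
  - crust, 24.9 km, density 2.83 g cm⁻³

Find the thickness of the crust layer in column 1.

Take the compensation level at the base of the deeper column (depth z_c below the surface of column 1) and equate Σ ρ_i t_i down to z_c; mantle fills any gap and the z_c terms cancel.
Column 1: x×2.74 + (z_c − 0 − x)×3.24
Column 2: 0.434×0 + 4.28×2.87 + 24.9×2.83 + (z_c − 0.434 − 29.18)×3.24
The z_c×3.24 term appears on both sides and cancels. Collect the known terms of each column as K = Σ(ρt)_known − 3.24 × (depth of known layers): K_1 = 0 − 3.24×0 = 0; K_2 = 82.7506 − 3.24×(0.434 + 29.18) = −13.19876.
Balance: K_1 − x×(3.24 − 2.74) = K_2, so x = (K_1 − K_2)/(3.24 − 2.74) = 13.1988/0.5 = 26.4 km.

26.4 km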